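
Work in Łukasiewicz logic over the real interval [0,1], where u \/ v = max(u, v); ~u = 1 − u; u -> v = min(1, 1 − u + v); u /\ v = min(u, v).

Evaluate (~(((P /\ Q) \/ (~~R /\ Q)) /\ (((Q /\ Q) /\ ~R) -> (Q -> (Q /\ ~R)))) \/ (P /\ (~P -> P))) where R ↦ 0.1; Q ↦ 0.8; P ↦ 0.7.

0.70

(P /\ Q) = min(0.7, 0.8) = 0.7
~R: Łukasiewicz ¬ gives 1 − 0.1 = 0.9
~~R: Łukasiewicz ¬ gives 1 − 0.9 = 0.1
(~~R /\ Q) = min(0.1, 0.8) = 0.1
((P /\ Q) \/ (~~R /\ Q)) = max(0.7, 0.1) = 0.7
(Q /\ Q) = min(0.8, 0.8) = 0.8
~R: Łukasiewicz ¬ gives 1 − 0.1 = 0.9
((Q /\ Q) /\ ~R) = min(0.8, 0.9) = 0.8
~R: Łukasiewicz ¬ gives 1 − 0.1 = 0.9
(Q /\ ~R) = min(0.8, 0.9) = 0.8
(Q -> (Q /\ ~R)): min(1, 1 − 0.8 + 0.8) = 1
(((Q /\ Q) /\ ~R) -> (Q -> (Q /\ ~R))): min(1, 1 − 0.8 + 1) = 1
(((P /\ Q) \/ (~~R /\ Q)) /\ (((Q /\ Q) /\ ~R) -> (Q -> (Q /\ ~R)))) = min(0.7, 1) = 0.7
~(((P /\ Q) \/ (~~R /\ Q)) /\ (((Q /\ Q) /\ ~R) -> (Q -> (Q /\ ~R)))): Łukasiewicz ¬ gives 1 − 0.7 = 0.3
~P: Łukasiewicz ¬ gives 1 − 0.7 = 0.3
(~P -> P): min(1, 1 − 0.3 + 0.7) = 1
(P /\ (~P -> P)) = min(0.7, 1) = 0.7
(~(((P /\ Q) \/ (~~R /\ Q)) /\ (((Q /\ Q) /\ ~R) -> (Q -> (Q /\ ~R)))) \/ (P /\ (~P -> P))) = max(0.3, 0.7) = 0.7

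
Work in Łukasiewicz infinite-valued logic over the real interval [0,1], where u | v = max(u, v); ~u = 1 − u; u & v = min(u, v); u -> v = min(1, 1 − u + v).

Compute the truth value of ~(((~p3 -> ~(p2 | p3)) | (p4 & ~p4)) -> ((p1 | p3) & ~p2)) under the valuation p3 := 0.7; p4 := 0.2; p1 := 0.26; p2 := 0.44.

~p3: Łukasiewicz ¬ gives 1 − 0.7 = 0.3
(p2 | p3) = max(0.44, 0.7) = 0.7
~(p2 | p3): Łukasiewicz ¬ gives 1 − 0.7 = 0.3
(~p3 -> ~(p2 | p3)): min(1, 1 − 0.3 + 0.3) = 1
~p4: Łukasiewicz ¬ gives 1 − 0.2 = 0.8
(p4 & ~p4) = min(0.2, 0.8) = 0.2
((~p3 -> ~(p2 | p3)) | (p4 & ~p4)) = max(1, 0.2) = 1
(p1 | p3) = max(0.26, 0.7) = 0.7
~p2: Łukasiewicz ¬ gives 1 − 0.44 = 0.56
((p1 | p3) & ~p2) = min(0.7, 0.56) = 0.56
(((~p3 -> ~(p2 | p3)) | (p4 & ~p4)) -> ((p1 | p3) & ~p2)): min(1, 1 − 1 + 0.56) = 0.56
~(((~p3 -> ~(p2 | p3)) | (p4 & ~p4)) -> ((p1 | p3) & ~p2)): Łukasiewicz ¬ gives 1 − 0.56 = 0.44

0.44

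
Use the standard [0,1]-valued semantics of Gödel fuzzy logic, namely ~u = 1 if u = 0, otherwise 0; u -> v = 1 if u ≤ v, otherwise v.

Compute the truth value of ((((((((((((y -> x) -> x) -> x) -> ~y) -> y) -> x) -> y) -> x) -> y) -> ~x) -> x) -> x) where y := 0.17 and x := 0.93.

(y -> x): 0.17 ≤ 0.93, so result = 1
((y -> x) -> x): 1 > 0.93, so result = 0.93
(((y -> x) -> x) -> x): 0.93 ≤ 0.93, so result = 1
~y: Gödel ¬ of 0.17 = 0 (operand ≠ 0)
((((y -> x) -> x) -> x) -> ~y): 1 > 0, so result = 0
(((((y -> x) -> x) -> x) -> ~y) -> y): 0 ≤ 0.17, so result = 1
((((((y -> x) -> x) -> x) -> ~y) -> y) -> x): 1 > 0.93, so result = 0.93
(((((((y -> x) -> x) -> x) -> ~y) -> y) -> x) -> y): 0.93 > 0.17, so result = 0.17
((((((((y -> x) -> x) -> x) -> ~y) -> y) -> x) -> y) -> x): 0.17 ≤ 0.93, so result = 1
(((((((((y -> x) -> x) -> x) -> ~y) -> y) -> x) -> y) -> x) -> y): 1 > 0.17, so result = 0.17
~x: Gödel ¬ of 0.93 = 0 (operand ≠ 0)
((((((((((y -> x) -> x) -> x) -> ~y) -> y) -> x) -> y) -> x) -> y) -> ~x): 0.17 > 0, so result = 0
(((((((((((y -> x) -> x) -> x) -> ~y) -> y) -> x) -> y) -> x) -> y) -> ~x) -> x): 0 ≤ 0.93, so result = 1
((((((((((((y -> x) -> x) -> x) -> ~y) -> y) -> x) -> y) -> x) -> y) -> ~x) -> x) -> x): 1 > 0.93, so result = 0.93

0.93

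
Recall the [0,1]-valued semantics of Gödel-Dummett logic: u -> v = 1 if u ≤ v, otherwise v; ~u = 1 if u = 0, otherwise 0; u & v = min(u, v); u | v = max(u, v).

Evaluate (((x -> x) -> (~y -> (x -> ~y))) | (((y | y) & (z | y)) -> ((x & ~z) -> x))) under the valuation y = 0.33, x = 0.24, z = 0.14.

1.00

(x -> x): 0.24 ≤ 0.24, so result = 1
~y: Gödel ¬ of 0.33 = 0 (operand ≠ 0)
~y: Gödel ¬ of 0.33 = 0 (operand ≠ 0)
(x -> ~y): 0.24 > 0, so result = 0
(~y -> (x -> ~y)): 0 ≤ 0, so result = 1
((x -> x) -> (~y -> (x -> ~y))): 1 ≤ 1, so result = 1
(y | y) = max(0.33, 0.33) = 0.33
(z | y) = max(0.14, 0.33) = 0.33
((y | y) & (z | y)) = min(0.33, 0.33) = 0.33
~z: Gödel ¬ of 0.14 = 0 (operand ≠ 0)
(x & ~z) = min(0.24, 0) = 0
((x & ~z) -> x): 0 ≤ 0.24, so result = 1
(((y | y) & (z | y)) -> ((x & ~z) -> x)): 0.33 ≤ 1, so result = 1
(((x -> x) -> (~y -> (x -> ~y))) | (((y | y) & (z | y)) -> ((x & ~z) -> x))) = max(1, 1) = 1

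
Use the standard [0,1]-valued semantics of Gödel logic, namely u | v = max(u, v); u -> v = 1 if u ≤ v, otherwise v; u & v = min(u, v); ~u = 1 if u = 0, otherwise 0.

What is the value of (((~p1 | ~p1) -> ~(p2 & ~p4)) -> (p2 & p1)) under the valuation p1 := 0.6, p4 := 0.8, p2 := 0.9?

~p1: Gödel ¬ of 0.6 = 0 (operand ≠ 0)
~p1: Gödel ¬ of 0.6 = 0 (operand ≠ 0)
(~p1 | ~p1) = max(0, 0) = 0
~p4: Gödel ¬ of 0.8 = 0 (operand ≠ 0)
(p2 & ~p4) = min(0.9, 0) = 0
~(p2 & ~p4): Gödel ¬ of 0 = 1 (operand is 0)
((~p1 | ~p1) -> ~(p2 & ~p4)): 0 ≤ 1, so result = 1
(p2 & p1) = min(0.9, 0.6) = 0.6
(((~p1 | ~p1) -> ~(p2 & ~p4)) -> (p2 & p1)): 1 > 0.6, so result = 0.6

0.60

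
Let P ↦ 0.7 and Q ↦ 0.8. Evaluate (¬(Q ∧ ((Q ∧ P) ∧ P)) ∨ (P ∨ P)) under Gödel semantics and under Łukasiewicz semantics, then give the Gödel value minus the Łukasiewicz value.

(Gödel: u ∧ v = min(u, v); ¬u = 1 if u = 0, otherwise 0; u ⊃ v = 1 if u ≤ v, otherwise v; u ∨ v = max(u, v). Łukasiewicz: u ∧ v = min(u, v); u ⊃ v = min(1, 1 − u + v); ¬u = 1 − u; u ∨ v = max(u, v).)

Gödel evaluation:
  (Q ∧ P) = min(0.8, 0.7) = 0.7
  ((Q ∧ P) ∧ P) = min(0.7, 0.7) = 0.7
  (Q ∧ ((Q ∧ P) ∧ P)) = min(0.8, 0.7) = 0.7
  ¬(Q ∧ ((Q ∧ P) ∧ P)): Gödel ¬ of 0.7 = 0 (operand ≠ 0)
  (P ∨ P) = max(0.7, 0.7) = 0.7
  (¬(Q ∧ ((Q ∧ P) ∧ P)) ∨ (P ∨ P)) = max(0, 0.7) = 0.7
  Gödel value = 0.7
Łukasiewicz evaluation:
  (Q ∧ P) = min(0.8, 0.7) = 0.7
  ((Q ∧ P) ∧ P) = min(0.7, 0.7) = 0.7
  (Q ∧ ((Q ∧ P) ∧ P)) = min(0.8, 0.7) = 0.7
  ¬(Q ∧ ((Q ∧ P) ∧ P)): Łukasiewicz ¬ gives 1 − 0.7 = 0.3
  (P ∨ P) = max(0.7, 0.7) = 0.7
  (¬(Q ∧ ((Q ∧ P) ∧ P)) ∨ (P ∨ P)) = max(0.3, 0.7) = 0.7
  Łukasiewicz value = 0.7
Difference: 0.7 − 0.7 = 0.00

0.00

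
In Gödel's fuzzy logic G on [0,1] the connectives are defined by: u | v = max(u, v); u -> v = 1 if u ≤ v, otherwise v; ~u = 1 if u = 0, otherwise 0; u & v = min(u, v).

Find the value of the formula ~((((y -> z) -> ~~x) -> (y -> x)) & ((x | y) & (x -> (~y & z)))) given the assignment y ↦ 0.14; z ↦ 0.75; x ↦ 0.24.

(y -> z): 0.14 ≤ 0.75, so result = 1
~x: Gödel ¬ of 0.24 = 0 (operand ≠ 0)
~~x: Gödel ¬ of 0 = 1 (operand is 0)
((y -> z) -> ~~x): 1 ≤ 1, so result = 1
(y -> x): 0.14 ≤ 0.24, so result = 1
(((y -> z) -> ~~x) -> (y -> x)): 1 ≤ 1, so result = 1
(x | y) = max(0.24, 0.14) = 0.24
~y: Gödel ¬ of 0.14 = 0 (operand ≠ 0)
(~y & z) = min(0, 0.75) = 0
(x -> (~y & z)): 0.24 > 0, so result = 0
((x | y) & (x -> (~y & z))) = min(0.24, 0) = 0
((((y -> z) -> ~~x) -> (y -> x)) & ((x | y) & (x -> (~y & z)))) = min(1, 0) = 0
~((((y -> z) -> ~~x) -> (y -> x)) & ((x | y) & (x -> (~y & z)))): Gödel ¬ of 0 = 1 (operand is 0)

1.00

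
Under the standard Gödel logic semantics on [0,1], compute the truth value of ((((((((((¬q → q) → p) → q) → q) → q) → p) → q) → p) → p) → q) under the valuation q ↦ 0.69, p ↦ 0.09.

0.69

¬q: Gödel ¬ of 0.69 = 0 (operand ≠ 0)
(¬q → q): 0 ≤ 0.69, so result = 1
((¬q → q) → p): 1 > 0.09, so result = 0.09
(((¬q → q) → p) → q): 0.09 ≤ 0.69, so result = 1
((((¬q → q) → p) → q) → q): 1 > 0.69, so result = 0.69
(((((¬q → q) → p) → q) → q) → q): 0.69 ≤ 0.69, so result = 1
((((((¬q → q) → p) → q) → q) → q) → p): 1 > 0.09, so result = 0.09
(((((((¬q → q) → p) → q) → q) → q) → p) → q): 0.09 ≤ 0.69, so result = 1
((((((((¬q → q) → p) → q) → q) → q) → p) → q) → p): 1 > 0.09, so result = 0.09
(((((((((¬q → q) → p) → q) → q) → q) → p) → q) → p) → p): 0.09 ≤ 0.09, so result = 1
((((((((((¬q → q) → p) → q) → q) → q) → p) → q) → p) → p) → q): 1 > 0.69, so result = 0.69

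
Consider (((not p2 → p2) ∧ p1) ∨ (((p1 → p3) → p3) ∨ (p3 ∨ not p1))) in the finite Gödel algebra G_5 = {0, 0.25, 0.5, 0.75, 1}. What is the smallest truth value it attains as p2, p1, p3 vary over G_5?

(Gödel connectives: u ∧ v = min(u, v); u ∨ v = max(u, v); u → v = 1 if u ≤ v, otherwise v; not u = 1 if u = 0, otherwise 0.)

0.25

The minimum is attained at p2 = 0, p1 = 0.25, p3 = 0.25:
  not p2: Gödel ¬ of 0 = 1 (operand is 0)
  (not p2 → p2): 1 > 0, so result = 0
  ((not p2 → p2) ∧ p1) = min(0, 0.25) = 0
  (p1 → p3): 0.25 ≤ 0.25, so result = 1
  ((p1 → p3) → p3): 1 > 0.25, so result = 0.25
  not p1: Gödel ¬ of 0.25 = 0 (operand ≠ 0)
  (p3 ∨ not p1) = max(0.25, 0) = 0.25
  (((p1 → p3) → p3) ∨ (p3 ∨ not p1)) = max(0.25, 0.25) = 0.25
  (((not p2 → p2) ∧ p1) ∨ (((p1 → p3) → p3) ∨ (p3 ∨ not p1))) = max(0, 0.25) = 0.25
Checking all 125 assignments confirms none give a value below 0.25.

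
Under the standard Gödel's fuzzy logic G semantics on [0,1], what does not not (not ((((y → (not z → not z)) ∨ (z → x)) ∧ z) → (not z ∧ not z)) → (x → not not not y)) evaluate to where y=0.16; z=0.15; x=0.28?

0.00

not z: Gödel ¬ of 0.15 = 0 (operand ≠ 0)
not z: Gödel ¬ of 0.15 = 0 (operand ≠ 0)
(not z → not z): 0 ≤ 0, so result = 1
(y → (not z → not z)): 0.16 ≤ 1, so result = 1
(z → x): 0.15 ≤ 0.28, so result = 1
((y → (not z → not z)) ∨ (z → x)) = max(1, 1) = 1
(((y → (not z → not z)) ∨ (z → x)) ∧ z) = min(1, 0.15) = 0.15
not z: Gödel ¬ of 0.15 = 0 (operand ≠ 0)
not z: Gödel ¬ of 0.15 = 0 (operand ≠ 0)
(not z ∧ not z) = min(0, 0) = 0
((((y → (not z → not z)) ∨ (z → x)) ∧ z) → (not z ∧ not z)): 0.15 > 0, so result = 0
not ((((y → (not z → not z)) ∨ (z → x)) ∧ z) → (not z ∧ not z)): Gödel ¬ of 0 = 1 (operand is 0)
not y: Gödel ¬ of 0.16 = 0 (operand ≠ 0)
not not y: Gödel ¬ of 0 = 1 (operand is 0)
not not not y: Gödel ¬ of 1 = 0 (operand ≠ 0)
(x → not not not y): 0.28 > 0, so result = 0
(not ((((y → (not z → not z)) ∨ (z → x)) ∧ z) → (not z ∧ not z)) → (x → not not not y)): 1 > 0, so result = 0
not (not ((((y → (not z → not z)) ∨ (z → x)) ∧ z) → (not z ∧ not z)) → (x → not not not y)): Gödel ¬ of 0 = 1 (operand is 0)
not not (not ((((y → (not z → not z)) ∨ (z → x)) ∧ z) → (not z ∧ not z)) → (x → not not not y)): Gödel ¬ of 1 = 0 (operand ≠ 0)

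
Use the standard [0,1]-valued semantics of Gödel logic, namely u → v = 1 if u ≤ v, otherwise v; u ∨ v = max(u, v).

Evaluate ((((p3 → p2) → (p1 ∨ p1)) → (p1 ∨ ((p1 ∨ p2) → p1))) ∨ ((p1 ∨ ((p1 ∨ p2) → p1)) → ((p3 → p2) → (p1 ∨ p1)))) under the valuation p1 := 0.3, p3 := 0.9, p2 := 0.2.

1.00

(p3 → p2): 0.9 > 0.2, so result = 0.2
(p1 ∨ p1) = max(0.3, 0.3) = 0.3
((p3 → p2) → (p1 ∨ p1)): 0.2 ≤ 0.3, so result = 1
(p1 ∨ p2) = max(0.3, 0.2) = 0.3
((p1 ∨ p2) → p1): 0.3 ≤ 0.3, so result = 1
(p1 ∨ ((p1 ∨ p2) → p1)) = max(0.3, 1) = 1
(((p3 → p2) → (p1 ∨ p1)) → (p1 ∨ ((p1 ∨ p2) → p1))): 1 ≤ 1, so result = 1
(p1 ∨ p2) = max(0.3, 0.2) = 0.3
((p1 ∨ p2) → p1): 0.3 ≤ 0.3, so result = 1
(p1 ∨ ((p1 ∨ p2) → p1)) = max(0.3, 1) = 1
(p3 → p2): 0.9 > 0.2, so result = 0.2
(p1 ∨ p1) = max(0.3, 0.3) = 0.3
((p3 → p2) → (p1 ∨ p1)): 0.2 ≤ 0.3, so result = 1
((p1 ∨ ((p1 ∨ p2) → p1)) → ((p3 → p2) → (p1 ∨ p1))): 1 ≤ 1, so result = 1
((((p3 → p2) → (p1 ∨ p1)) → (p1 ∨ ((p1 ∨ p2) → p1))) ∨ ((p1 ∨ ((p1 ∨ p2) → p1)) → ((p3 → p2) → (p1 ∨ p1)))) = max(1, 1) = 1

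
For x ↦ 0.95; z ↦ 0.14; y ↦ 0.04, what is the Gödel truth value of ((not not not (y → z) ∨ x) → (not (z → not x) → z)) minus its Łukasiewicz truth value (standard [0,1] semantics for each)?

-0.86

Gödel evaluation:
  (y → z): 0.04 ≤ 0.14, so result = 1
  not (y → z): Gödel ¬ of 1 = 0 (operand ≠ 0)
  not not (y → z): Gödel ¬ of 0 = 1 (operand is 0)
  not not not (y → z): Gödel ¬ of 1 = 0 (operand ≠ 0)
  (not not not (y → z) ∨ x) = max(0, 0.95) = 0.95
  not x: Gödel ¬ of 0.95 = 0 (operand ≠ 0)
  (z → not x): 0.14 > 0, so result = 0
  not (z → not x): Gödel ¬ of 0 = 1 (operand is 0)
  (not (z → not x) → z): 1 > 0.14, so result = 0.14
  ((not not not (y → z) ∨ x) → (not (z → not x) → z)): 0.95 > 0.14, so result = 0.14
  Gödel value = 0.14
Łukasiewicz evaluation:
  (y → z): min(1, 1 − 0.04 + 0.14) = 1
  not (y → z): Łukasiewicz ¬ gives 1 − 1 = 0
  not not (y → z): Łukasiewicz ¬ gives 1 − 0 = 1
  not not not (y → z): Łukasiewicz ¬ gives 1 − 1 = 0
  (not not not (y → z) ∨ x) = max(0, 0.95) = 0.95
  not x: Łukasiewicz ¬ gives 1 − 0.95 = 0.05
  (z → not x): min(1, 1 − 0.14 + 0.05) = 0.91
  not (z → not x): Łukasiewicz ¬ gives 1 − 0.91 = 0.09
  (not (z → not x) → z): min(1, 1 − 0.09 + 0.14) = 1
  ((not not not (y → z) ∨ x) → (not (z → not x) → z)): min(1, 1 − 0.95 + 1) = 1
  Łukasiewicz value = 1
Difference: 0.14 − 1 = -0.86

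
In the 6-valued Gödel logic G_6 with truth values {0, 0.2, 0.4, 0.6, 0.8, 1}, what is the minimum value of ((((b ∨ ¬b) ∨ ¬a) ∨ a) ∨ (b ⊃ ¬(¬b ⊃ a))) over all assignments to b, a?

The minimum is attained at b = 0.2, a = 0.2:
  ¬b: Gödel ¬ of 0.2 = 0 (operand ≠ 0)
  (b ∨ ¬b) = max(0.2, 0) = 0.2
  ¬a: Gödel ¬ of 0.2 = 0 (operand ≠ 0)
  ((b ∨ ¬b) ∨ ¬a) = max(0.2, 0) = 0.2
  (((b ∨ ¬b) ∨ ¬a) ∨ a) = max(0.2, 0.2) = 0.2
  ¬b: Gödel ¬ of 0.2 = 0 (operand ≠ 0)
  (¬b ⊃ a): 0 ≤ 0.2, so result = 1
  ¬(¬b ⊃ a): Gödel ¬ of 1 = 0 (operand ≠ 0)
  (b ⊃ ¬(¬b ⊃ a)): 0.2 > 0, so result = 0
  ((((b ∨ ¬b) ∨ ¬a) ∨ a) ∨ (b ⊃ ¬(¬b ⊃ a))) = max(0.2, 0) = 0.2
Checking all 36 assignments confirms none give a value below 0.20.

0.20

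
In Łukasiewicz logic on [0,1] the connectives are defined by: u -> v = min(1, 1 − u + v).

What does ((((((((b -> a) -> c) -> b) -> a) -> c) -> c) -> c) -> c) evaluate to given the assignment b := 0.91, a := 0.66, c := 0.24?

(b -> a): min(1, 1 − 0.91 + 0.66) = 0.75
((b -> a) -> c): min(1, 1 − 0.75 + 0.24) = 0.49
(((b -> a) -> c) -> b): min(1, 1 − 0.49 + 0.91) = 1
((((b -> a) -> c) -> b) -> a): min(1, 1 − 1 + 0.66) = 0.66
(((((b -> a) -> c) -> b) -> a) -> c): min(1, 1 − 0.66 + 0.24) = 0.58
((((((b -> a) -> c) -> b) -> a) -> c) -> c): min(1, 1 − 0.58 + 0.24) = 0.66
(((((((b -> a) -> c) -> b) -> a) -> c) -> c) -> c): min(1, 1 − 0.66 + 0.24) = 0.58
((((((((b -> a) -> c) -> b) -> a) -> c) -> c) -> c) -> c): min(1, 1 − 0.58 + 0.24) = 0.66

0.66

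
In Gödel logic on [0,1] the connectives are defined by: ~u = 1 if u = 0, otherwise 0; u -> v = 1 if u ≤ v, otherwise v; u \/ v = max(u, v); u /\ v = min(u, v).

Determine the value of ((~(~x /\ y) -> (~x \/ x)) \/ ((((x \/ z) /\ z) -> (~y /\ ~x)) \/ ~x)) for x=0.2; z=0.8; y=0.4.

0.20

~x: Gödel ¬ of 0.2 = 0 (operand ≠ 0)
(~x /\ y) = min(0, 0.4) = 0
~(~x /\ y): Gödel ¬ of 0 = 1 (operand is 0)
~x: Gödel ¬ of 0.2 = 0 (operand ≠ 0)
(~x \/ x) = max(0, 0.2) = 0.2
(~(~x /\ y) -> (~x \/ x)): 1 > 0.2, so result = 0.2
(x \/ z) = max(0.2, 0.8) = 0.8
((x \/ z) /\ z) = min(0.8, 0.8) = 0.8
~y: Gödel ¬ of 0.4 = 0 (operand ≠ 0)
~x: Gödel ¬ of 0.2 = 0 (operand ≠ 0)
(~y /\ ~x) = min(0, 0) = 0
(((x \/ z) /\ z) -> (~y /\ ~x)): 0.8 > 0, so result = 0
~x: Gödel ¬ of 0.2 = 0 (operand ≠ 0)
((((x \/ z) /\ z) -> (~y /\ ~x)) \/ ~x) = max(0, 0) = 0
((~(~x /\ y) -> (~x \/ x)) \/ ((((x \/ z) /\ z) -> (~y /\ ~x)) \/ ~x)) = max(0.2, 0) = 0.2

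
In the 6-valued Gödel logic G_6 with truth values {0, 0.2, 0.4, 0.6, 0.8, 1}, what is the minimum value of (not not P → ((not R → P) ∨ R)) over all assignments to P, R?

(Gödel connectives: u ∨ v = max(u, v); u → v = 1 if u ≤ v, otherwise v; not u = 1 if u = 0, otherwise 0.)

The minimum is attained at P = 0.2, R = 0:
  not P: Gödel ¬ of 0.2 = 0 (operand ≠ 0)
  not not P: Gödel ¬ of 0 = 1 (operand is 0)
  not R: Gödel ¬ of 0 = 1 (operand is 0)
  (not R → P): 1 > 0.2, so result = 0.2
  ((not R → P) ∨ R) = max(0.2, 0) = 0.2
  (not not P → ((not R → P) ∨ R)): 1 > 0.2, so result = 0.2
Checking all 36 assignments confirms none give a value below 0.20.

0.20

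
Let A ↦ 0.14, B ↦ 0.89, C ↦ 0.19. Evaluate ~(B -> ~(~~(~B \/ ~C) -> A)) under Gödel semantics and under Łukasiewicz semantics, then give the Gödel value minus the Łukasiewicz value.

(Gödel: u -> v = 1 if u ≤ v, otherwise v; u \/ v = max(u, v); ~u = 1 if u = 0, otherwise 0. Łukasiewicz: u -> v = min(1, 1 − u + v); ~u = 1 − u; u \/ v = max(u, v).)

0.78

Gödel evaluation:
  ~B: Gödel ¬ of 0.89 = 0 (operand ≠ 0)
  ~C: Gödel ¬ of 0.19 = 0 (operand ≠ 0)
  (~B \/ ~C) = max(0, 0) = 0
  ~(~B \/ ~C): Gödel ¬ of 0 = 1 (operand is 0)
  ~~(~B \/ ~C): Gödel ¬ of 1 = 0 (operand ≠ 0)
  (~~(~B \/ ~C) -> A): 0 ≤ 0.14, so result = 1
  ~(~~(~B \/ ~C) -> A): Gödel ¬ of 1 = 0 (operand ≠ 0)
  (B -> ~(~~(~B \/ ~C) -> A)): 0.89 > 0, so result = 0
  ~(B -> ~(~~(~B \/ ~C) -> A)): Gödel ¬ of 0 = 1 (operand is 0)
  Gödel value = 1
Łukasiewicz evaluation:
  ~B: Łukasiewicz ¬ gives 1 − 0.89 = 0.11
  ~C: Łukasiewicz ¬ gives 1 − 0.19 = 0.81
  (~B \/ ~C) = max(0.11, 0.81) = 0.81
  ~(~B \/ ~C): Łukasiewicz ¬ gives 1 − 0.81 = 0.19
  ~~(~B \/ ~C): Łukasiewicz ¬ gives 1 − 0.19 = 0.81
  (~~(~B \/ ~C) -> A): min(1, 1 − 0.81 + 0.14) = 0.33
  ~(~~(~B \/ ~C) -> A): Łukasiewicz ¬ gives 1 − 0.33 = 0.67
  (B -> ~(~~(~B \/ ~C) -> A)): min(1, 1 − 0.89 + 0.67) = 0.78
  ~(B -> ~(~~(~B \/ ~C) -> A)): Łukasiewicz ¬ gives 1 − 0.78 = 0.22
  Łukasiewicz value = 0.22
Difference: 1 − 0.22 = 0.78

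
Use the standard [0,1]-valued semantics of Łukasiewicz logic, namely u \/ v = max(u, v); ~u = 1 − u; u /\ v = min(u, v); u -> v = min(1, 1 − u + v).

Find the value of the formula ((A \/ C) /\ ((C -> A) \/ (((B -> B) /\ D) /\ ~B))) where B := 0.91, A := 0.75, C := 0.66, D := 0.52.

(A \/ C) = max(0.75, 0.66) = 0.75
(C -> A): min(1, 1 − 0.66 + 0.75) = 1
(B -> B): min(1, 1 − 0.91 + 0.91) = 1
((B -> B) /\ D) = min(1, 0.52) = 0.52
~B: Łukasiewicz ¬ gives 1 − 0.91 = 0.09
(((B -> B) /\ D) /\ ~B) = min(0.52, 0.09) = 0.09
((C -> A) \/ (((B -> B) /\ D) /\ ~B)) = max(1, 0.09) = 1
((A \/ C) /\ ((C -> A) \/ (((B -> B) /\ D) /\ ~B))) = min(0.75, 1) = 0.75

0.75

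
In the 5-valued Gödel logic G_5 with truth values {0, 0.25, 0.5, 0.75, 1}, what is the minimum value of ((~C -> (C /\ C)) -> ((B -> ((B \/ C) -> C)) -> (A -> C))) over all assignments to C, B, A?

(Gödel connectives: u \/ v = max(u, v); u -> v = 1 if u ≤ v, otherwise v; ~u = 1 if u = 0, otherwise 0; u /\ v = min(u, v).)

The minimum is attained at C = 0.25, B = 0, A = 0.5:
  ~C: Gödel ¬ of 0.25 = 0 (operand ≠ 0)
  (C /\ C) = min(0.25, 0.25) = 0.25
  (~C -> (C /\ C)): 0 ≤ 0.25, so result = 1
  (B \/ C) = max(0, 0.25) = 0.25
  ((B \/ C) -> C): 0.25 ≤ 0.25, so result = 1
  (B -> ((B \/ C) -> C)): 0 ≤ 1, so result = 1
  (A -> C): 0.5 > 0.25, so result = 0.25
  ((B -> ((B \/ C) -> C)) -> (A -> C)): 1 > 0.25, so result = 0.25
  ((~C -> (C /\ C)) -> ((B -> ((B \/ C) -> C)) -> (A -> C))): 1 > 0.25, so result = 0.25
Checking all 125 assignments confirms none give a value below 0.25.

0.25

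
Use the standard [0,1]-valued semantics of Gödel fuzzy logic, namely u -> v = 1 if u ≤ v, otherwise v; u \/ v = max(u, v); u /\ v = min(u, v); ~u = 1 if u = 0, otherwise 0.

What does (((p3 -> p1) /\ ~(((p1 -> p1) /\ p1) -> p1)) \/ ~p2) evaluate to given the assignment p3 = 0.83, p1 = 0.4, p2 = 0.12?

0.00

(p3 -> p1): 0.83 > 0.4, so result = 0.4
(p1 -> p1): 0.4 ≤ 0.4, so result = 1
((p1 -> p1) /\ p1) = min(1, 0.4) = 0.4
(((p1 -> p1) /\ p1) -> p1): 0.4 ≤ 0.4, so result = 1
~(((p1 -> p1) /\ p1) -> p1): Gödel ¬ of 1 = 0 (operand ≠ 0)
((p3 -> p1) /\ ~(((p1 -> p1) /\ p1) -> p1)) = min(0.4, 0) = 0
~p2: Gödel ¬ of 0.12 = 0 (operand ≠ 0)
(((p3 -> p1) /\ ~(((p1 -> p1) /\ p1) -> p1)) \/ ~p2) = max(0, 0) = 0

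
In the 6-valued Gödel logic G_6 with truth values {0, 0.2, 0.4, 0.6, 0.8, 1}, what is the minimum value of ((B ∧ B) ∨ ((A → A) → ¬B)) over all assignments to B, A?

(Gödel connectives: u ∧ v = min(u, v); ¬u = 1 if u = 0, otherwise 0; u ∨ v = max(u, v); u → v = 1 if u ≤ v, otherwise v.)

The minimum is attained at B = 0.2, A = 0:
  (B ∧ B) = min(0.2, 0.2) = 0.2
  (A → A): 0 ≤ 0, so result = 1
  ¬B: Gödel ¬ of 0.2 = 0 (operand ≠ 0)
  ((A → A) → ¬B): 1 > 0, so result = 0
  ((B ∧ B) ∨ ((A → A) → ¬B)) = max(0.2, 0) = 0.2
Checking all 36 assignments confirms none give a value below 0.20.

0.20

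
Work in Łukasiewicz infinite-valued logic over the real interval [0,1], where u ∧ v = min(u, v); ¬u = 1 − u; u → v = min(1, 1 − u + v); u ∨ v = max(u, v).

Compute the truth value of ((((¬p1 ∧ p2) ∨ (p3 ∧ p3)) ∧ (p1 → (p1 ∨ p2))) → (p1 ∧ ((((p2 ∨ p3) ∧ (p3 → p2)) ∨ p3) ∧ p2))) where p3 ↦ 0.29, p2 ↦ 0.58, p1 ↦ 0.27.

0.69

¬p1: Łukasiewicz ¬ gives 1 − 0.27 = 0.73
(¬p1 ∧ p2) = min(0.73, 0.58) = 0.58
(p3 ∧ p3) = min(0.29, 0.29) = 0.29
((¬p1 ∧ p2) ∨ (p3 ∧ p3)) = max(0.58, 0.29) = 0.58
(p1 ∨ p2) = max(0.27, 0.58) = 0.58
(p1 → (p1 ∨ p2)): min(1, 1 − 0.27 + 0.58) = 1
(((¬p1 ∧ p2) ∨ (p3 ∧ p3)) ∧ (p1 → (p1 ∨ p2))) = min(0.58, 1) = 0.58
(p2 ∨ p3) = max(0.58, 0.29) = 0.58
(p3 → p2): min(1, 1 − 0.29 + 0.58) = 1
((p2 ∨ p3) ∧ (p3 → p2)) = min(0.58, 1) = 0.58
(((p2 ∨ p3) ∧ (p3 → p2)) ∨ p3) = max(0.58, 0.29) = 0.58
((((p2 ∨ p3) ∧ (p3 → p2)) ∨ p3) ∧ p2) = min(0.58, 0.58) = 0.58
(p1 ∧ ((((p2 ∨ p3) ∧ (p3 → p2)) ∨ p3) ∧ p2)) = min(0.27, 0.58) = 0.27
((((¬p1 ∧ p2) ∨ (p3 ∧ p3)) ∧ (p1 → (p1 ∨ p2))) → (p1 ∧ ((((p2 ∨ p3) ∧ (p3 → p2)) ∨ p3) ∧ p2))): min(1, 1 − 0.58 + 0.27) = 0.69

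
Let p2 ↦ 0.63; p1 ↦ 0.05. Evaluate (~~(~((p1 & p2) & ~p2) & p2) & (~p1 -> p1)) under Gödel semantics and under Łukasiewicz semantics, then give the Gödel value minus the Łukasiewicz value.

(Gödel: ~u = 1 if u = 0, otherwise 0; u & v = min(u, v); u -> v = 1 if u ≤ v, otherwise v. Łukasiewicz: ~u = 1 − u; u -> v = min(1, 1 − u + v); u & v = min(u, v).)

0.90

Gödel evaluation:
  (p1 & p2) = min(0.05, 0.63) = 0.05
  ~p2: Gödel ¬ of 0.63 = 0 (operand ≠ 0)
  ((p1 & p2) & ~p2) = min(0.05, 0) = 0
  ~((p1 & p2) & ~p2): Gödel ¬ of 0 = 1 (operand is 0)
  (~((p1 & p2) & ~p2) & p2) = min(1, 0.63) = 0.63
  ~(~((p1 & p2) & ~p2) & p2): Gödel ¬ of 0.63 = 0 (operand ≠ 0)
  ~~(~((p1 & p2) & ~p2) & p2): Gödel ¬ of 0 = 1 (operand is 0)
  ~p1: Gödel ¬ of 0.05 = 0 (operand ≠ 0)
  (~p1 -> p1): 0 ≤ 0.05, so result = 1
  (~~(~((p1 & p2) & ~p2) & p2) & (~p1 -> p1)) = min(1, 1) = 1
  Gödel value = 1
Łukasiewicz evaluation:
  (p1 & p2) = min(0.05, 0.63) = 0.05
  ~p2: Łukasiewicz ¬ gives 1 − 0.63 = 0.37
  ((p1 & p2) & ~p2) = min(0.05, 0.37) = 0.05
  ~((p1 & p2) & ~p2): Łukasiewicz ¬ gives 1 − 0.05 = 0.95
  (~((p1 & p2) & ~p2) & p2) = min(0.95, 0.63) = 0.63
  ~(~((p1 & p2) & ~p2) & p2): Łukasiewicz ¬ gives 1 − 0.63 = 0.37
  ~~(~((p1 & p2) & ~p2) & p2): Łukasiewicz ¬ gives 1 − 0.37 = 0.63
  ~p1: Łukasiewicz ¬ gives 1 − 0.05 = 0.95
  (~p1 -> p1): min(1, 1 − 0.95 + 0.05) = 0.1
  (~~(~((p1 & p2) & ~p2) & p2) & (~p1 -> p1)) = min(0.63, 0.1) = 0.1
  Łukasiewicz value = 0.1
Difference: 1 − 0.1 = 0.90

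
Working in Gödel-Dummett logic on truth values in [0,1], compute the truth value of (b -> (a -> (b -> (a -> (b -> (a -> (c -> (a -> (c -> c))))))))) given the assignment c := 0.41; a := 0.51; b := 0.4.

1.00

(c -> c): 0.41 ≤ 0.41, so result = 1
(a -> (c -> c)): 0.51 ≤ 1, so result = 1
(c -> (a -> (c -> c))): 0.41 ≤ 1, so result = 1
(a -> (c -> (a -> (c -> c)))): 0.51 ≤ 1, so result = 1
(b -> (a -> (c -> (a -> (c -> c))))): 0.4 ≤ 1, so result = 1
(a -> (b -> (a -> (c -> (a -> (c -> c)))))): 0.51 ≤ 1, so result = 1
(b -> (a -> (b -> (a -> (c -> (a -> (c -> c))))))): 0.4 ≤ 1, so result = 1
(a -> (b -> (a -> (b -> (a -> (c -> (a -> (c -> c)))))))): 0.51 ≤ 1, so result = 1
(b -> (a -> (b -> (a -> (b -> (a -> (c -> (a -> (c -> c))))))))): 0.4 ≤ 1, so result = 1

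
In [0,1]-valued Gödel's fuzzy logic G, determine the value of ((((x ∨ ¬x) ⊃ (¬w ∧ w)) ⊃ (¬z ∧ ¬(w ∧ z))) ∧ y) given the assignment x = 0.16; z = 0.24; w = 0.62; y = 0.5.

0.50

¬x: Gödel ¬ of 0.16 = 0 (operand ≠ 0)
(x ∨ ¬x) = max(0.16, 0) = 0.16
¬w: Gödel ¬ of 0.62 = 0 (operand ≠ 0)
(¬w ∧ w) = min(0, 0.62) = 0
((x ∨ ¬x) ⊃ (¬w ∧ w)): 0.16 > 0, so result = 0
¬z: Gödel ¬ of 0.24 = 0 (operand ≠ 0)
(w ∧ z) = min(0.62, 0.24) = 0.24
¬(w ∧ z): Gödel ¬ of 0.24 = 0 (operand ≠ 0)
(¬z ∧ ¬(w ∧ z)) = min(0, 0) = 0
(((x ∨ ¬x) ⊃ (¬w ∧ w)) ⊃ (¬z ∧ ¬(w ∧ z))): 0 ≤ 0, so result = 1
((((x ∨ ¬x) ⊃ (¬w ∧ w)) ⊃ (¬z ∧ ¬(w ∧ z))) ∧ y) = min(1, 0.5) = 0.5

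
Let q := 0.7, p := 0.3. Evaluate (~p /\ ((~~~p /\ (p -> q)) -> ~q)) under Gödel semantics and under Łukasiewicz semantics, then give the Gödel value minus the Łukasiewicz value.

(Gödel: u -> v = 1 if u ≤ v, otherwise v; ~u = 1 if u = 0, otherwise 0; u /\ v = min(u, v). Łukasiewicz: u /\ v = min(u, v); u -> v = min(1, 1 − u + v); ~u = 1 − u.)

Gödel evaluation:
  ~p: Gödel ¬ of 0.3 = 0 (operand ≠ 0)
  ~p: Gödel ¬ of 0.3 = 0 (operand ≠ 0)
  ~~p: Gödel ¬ of 0 = 1 (operand is 0)
  ~~~p: Gödel ¬ of 1 = 0 (operand ≠ 0)
  (p -> q): 0.3 ≤ 0.7, so result = 1
  (~~~p /\ (p -> q)) = min(0, 1) = 0
  ~q: Gödel ¬ of 0.7 = 0 (operand ≠ 0)
  ((~~~p /\ (p -> q)) -> ~q): 0 ≤ 0, so result = 1
  (~p /\ ((~~~p /\ (p -> q)) -> ~q)) = min(0, 1) = 0
  Gödel value = 0
Łukasiewicz evaluation:
  ~p: Łukasiewicz ¬ gives 1 − 0.3 = 0.7
  ~p: Łukasiewicz ¬ gives 1 − 0.3 = 0.7
  ~~p: Łukasiewicz ¬ gives 1 − 0.7 = 0.3
  ~~~p: Łukasiewicz ¬ gives 1 − 0.3 = 0.7
  (p -> q): min(1, 1 − 0.3 + 0.7) = 1
  (~~~p /\ (p -> q)) = min(0.7, 1) = 0.7
  ~q: Łukasiewicz ¬ gives 1 − 0.7 = 0.3
  ((~~~p /\ (p -> q)) -> ~q): min(1, 1 − 0.7 + 0.3) = 0.6
  (~p /\ ((~~~p /\ (p -> q)) -> ~q)) = min(0.7, 0.6) = 0.6
  Łukasiewicz value = 0.6
Difference: 0 − 0.6 = -0.60

-0.60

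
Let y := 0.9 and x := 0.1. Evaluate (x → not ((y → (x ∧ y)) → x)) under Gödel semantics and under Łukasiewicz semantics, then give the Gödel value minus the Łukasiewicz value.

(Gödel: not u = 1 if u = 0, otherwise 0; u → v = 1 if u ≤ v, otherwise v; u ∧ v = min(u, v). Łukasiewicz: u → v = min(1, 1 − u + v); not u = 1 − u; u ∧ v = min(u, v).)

-1.00

Gödel evaluation:
  (x ∧ y) = min(0.1, 0.9) = 0.1
  (y → (x ∧ y)): 0.9 > 0.1, so result = 0.1
  ((y → (x ∧ y)) → x): 0.1 ≤ 0.1, so result = 1
  not ((y → (x ∧ y)) → x): Gödel ¬ of 1 = 0 (operand ≠ 0)
  (x → not ((y → (x ∧ y)) → x)): 0.1 > 0, so result = 0
  Gödel value = 0
Łukasiewicz evaluation:
  (x ∧ y) = min(0.1, 0.9) = 0.1
  (y → (x ∧ y)): min(1, 1 − 0.9 + 0.1) = 0.2
  ((y → (x ∧ y)) → x): min(1, 1 − 0.2 + 0.1) = 0.9
  not ((y → (x ∧ y)) → x): Łukasiewicz ¬ gives 1 − 0.9 = 0.1
  (x → not ((y → (x ∧ y)) → x)): min(1, 1 − 0.1 + 0.1) = 1
  Łukasiewicz value = 1
Difference: 0 − 1 = -1.00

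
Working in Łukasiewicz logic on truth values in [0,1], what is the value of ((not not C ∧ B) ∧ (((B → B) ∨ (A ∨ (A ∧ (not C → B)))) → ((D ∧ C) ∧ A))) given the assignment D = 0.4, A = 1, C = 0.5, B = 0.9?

0.40

not C: Łukasiewicz ¬ gives 1 − 0.5 = 0.5
not not C: Łukasiewicz ¬ gives 1 − 0.5 = 0.5
(not not C ∧ B) = min(0.5, 0.9) = 0.5
(B → B): min(1, 1 − 0.9 + 0.9) = 1
not C: Łukasiewicz ¬ gives 1 − 0.5 = 0.5
(not C → B): min(1, 1 − 0.5 + 0.9) = 1
(A ∧ (not C → B)) = min(1, 1) = 1
(A ∨ (A ∧ (not C → B))) = max(1, 1) = 1
((B → B) ∨ (A ∨ (A ∧ (not C → B)))) = max(1, 1) = 1
(D ∧ C) = min(0.4, 0.5) = 0.4
((D ∧ C) ∧ A) = min(0.4, 1) = 0.4
(((B → B) ∨ (A ∨ (A ∧ (not C → B)))) → ((D ∧ C) ∧ A)): min(1, 1 − 1 + 0.4) = 0.4
((not not C ∧ B) ∧ (((B → B) ∨ (A ∨ (A ∧ (not C → B)))) → ((D ∧ C) ∧ A))) = min(0.5, 0.4) = 0.4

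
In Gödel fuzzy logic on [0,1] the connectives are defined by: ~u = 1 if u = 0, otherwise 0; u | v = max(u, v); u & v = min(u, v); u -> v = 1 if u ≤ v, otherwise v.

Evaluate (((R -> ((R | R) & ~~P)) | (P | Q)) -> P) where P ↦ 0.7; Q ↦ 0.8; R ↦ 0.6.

0.70

(R | R) = max(0.6, 0.6) = 0.6
~P: Gödel ¬ of 0.7 = 0 (operand ≠ 0)
~~P: Gödel ¬ of 0 = 1 (operand is 0)
((R | R) & ~~P) = min(0.6, 1) = 0.6
(R -> ((R | R) & ~~P)): 0.6 ≤ 0.6, so result = 1
(P | Q) = max(0.7, 0.8) = 0.8
((R -> ((R | R) & ~~P)) | (P | Q)) = max(1, 0.8) = 1
(((R -> ((R | R) & ~~P)) | (P | Q)) -> P): 1 > 0.7, so result = 0.7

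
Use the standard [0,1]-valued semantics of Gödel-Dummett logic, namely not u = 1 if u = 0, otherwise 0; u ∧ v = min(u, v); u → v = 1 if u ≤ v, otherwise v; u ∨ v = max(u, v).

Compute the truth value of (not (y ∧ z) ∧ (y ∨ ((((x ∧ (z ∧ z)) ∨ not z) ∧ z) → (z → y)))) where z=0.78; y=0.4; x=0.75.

0.00

(y ∧ z) = min(0.4, 0.78) = 0.4
not (y ∧ z): Gödel ¬ of 0.4 = 0 (operand ≠ 0)
(z ∧ z) = min(0.78, 0.78) = 0.78
(x ∧ (z ∧ z)) = min(0.75, 0.78) = 0.75
not z: Gödel ¬ of 0.78 = 0 (operand ≠ 0)
((x ∧ (z ∧ z)) ∨ not z) = max(0.75, 0) = 0.75
(((x ∧ (z ∧ z)) ∨ not z) ∧ z) = min(0.75, 0.78) = 0.75
(z → y): 0.78 > 0.4, so result = 0.4
((((x ∧ (z ∧ z)) ∨ not z) ∧ z) → (z → y)): 0.75 > 0.4, so result = 0.4
(y ∨ ((((x ∧ (z ∧ z)) ∨ not z) ∧ z) → (z → y))) = max(0.4, 0.4) = 0.4
(not (y ∧ z) ∧ (y ∨ ((((x ∧ (z ∧ z)) ∨ not z) ∧ z) → (z → y)))) = min(0, 0.4) = 0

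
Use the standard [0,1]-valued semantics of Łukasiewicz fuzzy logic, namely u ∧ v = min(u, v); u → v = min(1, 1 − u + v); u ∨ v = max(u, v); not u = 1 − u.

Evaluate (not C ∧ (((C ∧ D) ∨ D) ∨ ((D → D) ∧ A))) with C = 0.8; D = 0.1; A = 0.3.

not C: Łukasiewicz ¬ gives 1 − 0.8 = 0.2
(C ∧ D) = min(0.8, 0.1) = 0.1
((C ∧ D) ∨ D) = max(0.1, 0.1) = 0.1
(D → D): min(1, 1 − 0.1 + 0.1) = 1
((D → D) ∧ A) = min(1, 0.3) = 0.3
(((C ∧ D) ∨ D) ∨ ((D → D) ∧ A)) = max(0.1, 0.3) = 0.3
(not C ∧ (((C ∧ D) ∨ D) ∨ ((D → D) ∧ A))) = min(0.2, 0.3) = 0.2

0.20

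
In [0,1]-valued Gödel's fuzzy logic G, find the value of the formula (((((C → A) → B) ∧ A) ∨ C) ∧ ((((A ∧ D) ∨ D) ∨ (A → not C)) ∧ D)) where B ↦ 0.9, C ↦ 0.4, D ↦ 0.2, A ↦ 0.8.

(C → A): 0.4 ≤ 0.8, so result = 1
((C → A) → B): 1 > 0.9, so result = 0.9
(((C → A) → B) ∧ A) = min(0.9, 0.8) = 0.8
((((C → A) → B) ∧ A) ∨ C) = max(0.8, 0.4) = 0.8
(A ∧ D) = min(0.8, 0.2) = 0.2
((A ∧ D) ∨ D) = max(0.2, 0.2) = 0.2
not C: Gödel ¬ of 0.4 = 0 (operand ≠ 0)
(A → not C): 0.8 > 0, so result = 0
(((A ∧ D) ∨ D) ∨ (A → not C)) = max(0.2, 0) = 0.2
((((A ∧ D) ∨ D) ∨ (A → not C)) ∧ D) = min(0.2, 0.2) = 0.2
(((((C → A) → B) ∧ A) ∨ C) ∧ ((((A ∧ D) ∨ D) ∨ (A → not C)) ∧ D)) = min(0.8, 0.2) = 0.2

0.20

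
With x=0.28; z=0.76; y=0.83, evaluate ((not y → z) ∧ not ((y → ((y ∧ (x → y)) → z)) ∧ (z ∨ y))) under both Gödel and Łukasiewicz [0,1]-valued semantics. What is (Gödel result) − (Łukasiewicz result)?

-0.17

Gödel evaluation:
  not y: Gödel ¬ of 0.83 = 0 (operand ≠ 0)
  (not y → z): 0 ≤ 0.76, so result = 1
  (x → y): 0.28 ≤ 0.83, so result = 1
  (y ∧ (x → y)) = min(0.83, 1) = 0.83
  ((y ∧ (x → y)) → z): 0.83 > 0.76, so result = 0.76
  (y → ((y ∧ (x → y)) → z)): 0.83 > 0.76, so result = 0.76
  (z ∨ y) = max(0.76, 0.83) = 0.83
  ((y → ((y ∧ (x → y)) → z)) ∧ (z ∨ y)) = min(0.76, 0.83) = 0.76
  not ((y → ((y ∧ (x → y)) → z)) ∧ (z ∨ y)): Gödel ¬ of 0.76 = 0 (operand ≠ 0)
  ((not y → z) ∧ not ((y → ((y ∧ (x → y)) → z)) ∧ (z ∨ y))) = min(1, 0) = 0
  Gödel value = 0
Łukasiewicz evaluation:
  not y: Łukasiewicz ¬ gives 1 − 0.83 = 0.17
  (not y → z): min(1, 1 − 0.17 + 0.76) = 1
  (x → y): min(1, 1 − 0.28 + 0.83) = 1
  (y ∧ (x → y)) = min(0.83, 1) = 0.83
  ((y ∧ (x → y)) → z): min(1, 1 − 0.83 + 0.76) = 0.93
  (y → ((y ∧ (x → y)) → z)): min(1, 1 − 0.83 + 0.93) = 1
  (z ∨ y) = max(0.76, 0.83) = 0.83
  ((y → ((y ∧ (x → y)) → z)) ∧ (z ∨ y)) = min(1, 0.83) = 0.83
  not ((y → ((y ∧ (x → y)) → z)) ∧ (z ∨ y)): Łukasiewicz ¬ gives 1 − 0.83 = 0.17
  ((not y → z) ∧ not ((y → ((y ∧ (x → y)) → z)) ∧ (z ∨ y))) = min(1, 0.17) = 0.17
  Łukasiewicz value = 0.17
Difference: 0 − 0.17 = -0.17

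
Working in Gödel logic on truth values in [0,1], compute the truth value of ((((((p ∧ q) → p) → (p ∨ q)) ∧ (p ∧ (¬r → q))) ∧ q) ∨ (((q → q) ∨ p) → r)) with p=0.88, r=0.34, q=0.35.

(p ∧ q) = min(0.88, 0.35) = 0.35
((p ∧ q) → p): 0.35 ≤ 0.88, so result = 1
(p ∨ q) = max(0.88, 0.35) = 0.88
(((p ∧ q) → p) → (p ∨ q)): 1 > 0.88, so result = 0.88
¬r: Gödel ¬ of 0.34 = 0 (operand ≠ 0)
(¬r → q): 0 ≤ 0.35, so result = 1
(p ∧ (¬r → q)) = min(0.88, 1) = 0.88
((((p ∧ q) → p) → (p ∨ q)) ∧ (p ∧ (¬r → q))) = min(0.88, 0.88) = 0.88
(((((p ∧ q) → p) → (p ∨ q)) ∧ (p ∧ (¬r → q))) ∧ q) = min(0.88, 0.35) = 0.35
(q → q): 0.35 ≤ 0.35, so result = 1
((q → q) ∨ p) = max(1, 0.88) = 1
(((q → q) ∨ p) → r): 1 > 0.34, so result = 0.34
((((((p ∧ q) → p) → (p ∨ q)) ∧ (p ∧ (¬r → q))) ∧ q) ∨ (((q → q) ∨ p) → r)) = max(0.35, 0.34) = 0.35

0.35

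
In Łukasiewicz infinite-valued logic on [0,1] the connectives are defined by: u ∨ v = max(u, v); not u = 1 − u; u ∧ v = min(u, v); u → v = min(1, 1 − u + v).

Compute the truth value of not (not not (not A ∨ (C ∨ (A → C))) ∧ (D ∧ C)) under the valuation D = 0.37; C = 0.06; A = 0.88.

not A: Łukasiewicz ¬ gives 1 − 0.88 = 0.12
(A → C): min(1, 1 − 0.88 + 0.06) = 0.18
(C ∨ (A → C)) = max(0.06, 0.18) = 0.18
(not A ∨ (C ∨ (A → C))) = max(0.12, 0.18) = 0.18
not (not A ∨ (C ∨ (A → C))): Łukasiewicz ¬ gives 1 − 0.18 = 0.82
not not (not A ∨ (C ∨ (A → C))): Łukasiewicz ¬ gives 1 − 0.82 = 0.18
(D ∧ C) = min(0.37, 0.06) = 0.06
(not not (not A ∨ (C ∨ (A → C))) ∧ (D ∧ C)) = min(0.18, 0.06) = 0.06
not (not not (not A ∨ (C ∨ (A → C))) ∧ (D ∧ C)): Łukasiewicz ¬ gives 1 − 0.06 = 0.94

0.94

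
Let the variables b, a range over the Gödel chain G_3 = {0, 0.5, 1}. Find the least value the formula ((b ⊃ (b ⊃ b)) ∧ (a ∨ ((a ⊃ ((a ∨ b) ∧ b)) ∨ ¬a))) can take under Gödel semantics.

The minimum is attained at b = 0, a = 0.5:
  (b ⊃ b): 0 ≤ 0, so result = 1
  (b ⊃ (b ⊃ b)): 0 ≤ 1, so result = 1
  (a ∨ b) = max(0.5, 0) = 0.5
  ((a ∨ b) ∧ b) = min(0.5, 0) = 0
  (a ⊃ ((a ∨ b) ∧ b)): 0.5 > 0, so result = 0
  ¬a: Gödel ¬ of 0.5 = 0 (operand ≠ 0)
  ((a ⊃ ((a ∨ b) ∧ b)) ∨ ¬a) = max(0, 0) = 0
  (a ∨ ((a ⊃ ((a ∨ b) ∧ b)) ∨ ¬a)) = max(0.5, 0) = 0.5
  ((b ⊃ (b ⊃ b)) ∧ (a ∨ ((a ⊃ ((a ∨ b) ∧ b)) ∨ ¬a))) = min(1, 0.5) = 0.5
Checking all 9 assignments confirms none give a value below 0.50.

0.50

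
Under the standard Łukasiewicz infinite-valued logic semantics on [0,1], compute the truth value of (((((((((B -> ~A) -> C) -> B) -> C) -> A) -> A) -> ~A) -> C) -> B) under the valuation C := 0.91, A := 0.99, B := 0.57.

~A: Łukasiewicz ¬ gives 1 − 0.99 = 0.01
(B -> ~A): min(1, 1 − 0.57 + 0.01) = 0.44
((B -> ~A) -> C): min(1, 1 − 0.44 + 0.91) = 1
(((B -> ~A) -> C) -> B): min(1, 1 − 1 + 0.57) = 0.57
((((B -> ~A) -> C) -> B) -> C): min(1, 1 − 0.57 + 0.91) = 1
(((((B -> ~A) -> C) -> B) -> C) -> A): min(1, 1 − 1 + 0.99) = 0.99
((((((B -> ~A) -> C) -> B) -> C) -> A) -> A): min(1, 1 − 0.99 + 0.99) = 1
~A: Łukasiewicz ¬ gives 1 − 0.99 = 0.01
(((((((B -> ~A) -> C) -> B) -> C) -> A) -> A) -> ~A): min(1, 1 − 1 + 0.01) = 0.01
((((((((B -> ~A) -> C) -> B) -> C) -> A) -> A) -> ~A) -> C): min(1, 1 − 0.01 + 0.91) = 1
(((((((((B -> ~A) -> C) -> B) -> C) -> A) -> A) -> ~A) -> C) -> B): min(1, 1 − 1 + 0.57) = 0.57

0.57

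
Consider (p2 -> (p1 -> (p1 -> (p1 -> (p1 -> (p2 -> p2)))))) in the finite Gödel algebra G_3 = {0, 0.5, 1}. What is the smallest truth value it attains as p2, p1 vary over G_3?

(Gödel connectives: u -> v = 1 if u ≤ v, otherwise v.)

Every assignment gives 1. For instance at p2 = 0, p1 = 0:
  (p2 -> p2): 0 ≤ 0, so result = 1
  (p1 -> (p2 -> p2)): 0 ≤ 1, so result = 1
  (p1 -> (p1 -> (p2 -> p2))): 0 ≤ 1, so result = 1
  (p1 -> (p1 -> (p1 -> (p2 -> p2)))): 0 ≤ 1, so result = 1
  (p1 -> (p1 -> (p1 -> (p1 -> (p2 -> p2))))): 0 ≤ 1, so result = 1
  (p2 -> (p1 -> (p1 -> (p1 -> (p1 -> (p2 -> p2)))))): 0 ≤ 1, so result = 1
All 9 assignments give value 1 — the formula is a G_3-tautology.

1.00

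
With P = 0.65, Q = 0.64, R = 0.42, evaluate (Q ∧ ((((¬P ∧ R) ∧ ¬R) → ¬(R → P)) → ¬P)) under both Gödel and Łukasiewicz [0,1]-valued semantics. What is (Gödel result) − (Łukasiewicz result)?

Gödel evaluation:
  ¬P: Gödel ¬ of 0.65 = 0 (operand ≠ 0)
  (¬P ∧ R) = min(0, 0.42) = 0
  ¬R: Gödel ¬ of 0.42 = 0 (operand ≠ 0)
  ((¬P ∧ R) ∧ ¬R) = min(0, 0) = 0
  (R → P): 0.42 ≤ 0.65, so result = 1
  ¬(R → P): Gödel ¬ of 1 = 0 (operand ≠ 0)
  (((¬P ∧ R) ∧ ¬R) → ¬(R → P)): 0 ≤ 0, so result = 1
  ¬P: Gödel ¬ of 0.65 = 0 (operand ≠ 0)
  ((((¬P ∧ R) ∧ ¬R) → ¬(R → P)) → ¬P): 1 > 0, so result = 0
  (Q ∧ ((((¬P ∧ R) ∧ ¬R) → ¬(R → P)) → ¬P)) = min(0.64, 0) = 0
  Gödel value = 0
Łukasiewicz evaluation:
  ¬P: Łukasiewicz ¬ gives 1 − 0.65 = 0.35
  (¬P ∧ R) = min(0.35, 0.42) = 0.35
  ¬R: Łukasiewicz ¬ gives 1 − 0.42 = 0.58
  ((¬P ∧ R) ∧ ¬R) = min(0.35, 0.58) = 0.35
  (R → P): min(1, 1 − 0.42 + 0.65) = 1
  ¬(R → P): Łukasiewicz ¬ gives 1 − 1 = 0
  (((¬P ∧ R) ∧ ¬R) → ¬(R → P)): min(1, 1 − 0.35 + 0) = 0.65
  ¬P: Łukasiewicz ¬ gives 1 − 0.65 = 0.35
  ((((¬P ∧ R) ∧ ¬R) → ¬(R → P)) → ¬P): min(1, 1 − 0.65 + 0.35) = 0.7
  (Q ∧ ((((¬P ∧ R) ∧ ¬R) → ¬(R → P)) → ¬P)) = min(0.64, 0.7) = 0.64
  Łukasiewicz value = 0.64
Difference: 0 − 0.64 = -0.64

-0.64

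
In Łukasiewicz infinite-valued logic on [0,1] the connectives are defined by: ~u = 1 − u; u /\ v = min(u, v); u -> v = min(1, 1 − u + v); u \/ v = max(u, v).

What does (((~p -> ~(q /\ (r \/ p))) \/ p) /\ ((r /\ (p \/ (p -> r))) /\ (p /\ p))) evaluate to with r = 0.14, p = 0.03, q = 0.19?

0.03

~p: Łukasiewicz ¬ gives 1 − 0.03 = 0.97
(r \/ p) = max(0.14, 0.03) = 0.14
(q /\ (r \/ p)) = min(0.19, 0.14) = 0.14
~(q /\ (r \/ p)): Łukasiewicz ¬ gives 1 − 0.14 = 0.86
(~p -> ~(q /\ (r \/ p))): min(1, 1 − 0.97 + 0.86) = 0.89
((~p -> ~(q /\ (r \/ p))) \/ p) = max(0.89, 0.03) = 0.89
(p -> r): min(1, 1 − 0.03 + 0.14) = 1
(p \/ (p -> r)) = max(0.03, 1) = 1
(r /\ (p \/ (p -> r))) = min(0.14, 1) = 0.14
(p /\ p) = min(0.03, 0.03) = 0.03
((r /\ (p \/ (p -> r))) /\ (p /\ p)) = min(0.14, 0.03) = 0.03
(((~p -> ~(q /\ (r \/ p))) \/ p) /\ ((r /\ (p \/ (p -> r))) /\ (p /\ p))) = min(0.89, 0.03) = 0.03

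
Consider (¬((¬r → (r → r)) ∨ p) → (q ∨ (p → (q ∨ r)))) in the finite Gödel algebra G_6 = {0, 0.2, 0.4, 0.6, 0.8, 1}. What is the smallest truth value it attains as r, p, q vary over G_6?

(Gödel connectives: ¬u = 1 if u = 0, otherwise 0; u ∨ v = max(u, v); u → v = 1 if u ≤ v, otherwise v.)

Every assignment gives 1. For instance at r = 0, p = 0, q = 0:
  ¬r: Gödel ¬ of 0 = 1 (operand is 0)
  (r → r): 0 ≤ 0, so result = 1
  (¬r → (r → r)): 1 ≤ 1, so result = 1
  ((¬r → (r → r)) ∨ p) = max(1, 0) = 1
  ¬((¬r → (r → r)) ∨ p): Gödel ¬ of 1 = 0 (operand ≠ 0)
  (q ∨ r) = max(0, 0) = 0
  (p → (q ∨ r)): 0 ≤ 0, so result = 1
  (q ∨ (p → (q ∨ r))) = max(0, 1) = 1
  (¬((¬r → (r → r)) ∨ p) → (q ∨ (p → (q ∨ r)))): 0 ≤ 1, so result = 1
All 216 assignments give value 1 — the formula is a G_6-tautology.

1.00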